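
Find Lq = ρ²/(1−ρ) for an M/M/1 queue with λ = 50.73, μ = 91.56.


ρ = 50.73/91.56 = 0.5541
Lq = ρ²/(1−ρ) = 0.3070/0.4459 = 0.6884

Final: 0.6884


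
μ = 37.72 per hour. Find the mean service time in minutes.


Mean service time = 1/μ = 1/37.72 hour = 0.02651 hour
In minutes: 0.02651 × 60 = 1.5907 min

Final: 1.5907 min


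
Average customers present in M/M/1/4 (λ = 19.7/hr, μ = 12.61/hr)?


ρ = 19.7/12.61 = 1.5623
L = ρ[1 − (K+1)ρ^K + Kρ^(K+1)] / [(1−ρ)(1−ρ^(K+1))]
Numerator: 1.5623·(1 − 5·5.956684 + 4·9.305843) = 13.185331
Denominator: (-0.5623)·(-8.305843) = 4.669978
L = 13.185331/4.669978 = 2.8234

Final: 2.8234


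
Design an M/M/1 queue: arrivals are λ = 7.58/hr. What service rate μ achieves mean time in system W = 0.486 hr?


W = 1/(μ−λ) ⇒ μ − λ = 1/W = 1/0.486 = 2.0576
μ = λ + 1/W = 7.58 + 2.0576 = 9.6376 per hr

Final: 9.6376 /hr


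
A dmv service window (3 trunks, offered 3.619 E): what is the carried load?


B(3,3.619) = 0.414309 (Erlang-B)
Carried load = a(1 − B) = 3.619·(1 − 0.414309) = 3.619·0.585691 = 2.1196 E

Final: 2.1196 Erlangs


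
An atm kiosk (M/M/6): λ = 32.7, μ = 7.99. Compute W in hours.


a = 4.0926; ρ = 0.6821; P₀ = 0.014997
Lq = P₀·a^c·ρ/(c!(1−ρ)²) = 0.66063
Wq = Lq/λ = 0.66063/32.7 = 0.02020 hr
W = Wq + 1/μ = 0.02020 + 0.12516 = 0.14536 hr

Final: 0.14536 hr


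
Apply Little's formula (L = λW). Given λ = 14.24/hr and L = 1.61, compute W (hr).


W = L/λ = 1.61/14.24 = 0.1131 hr

Final: 0.1131 hr


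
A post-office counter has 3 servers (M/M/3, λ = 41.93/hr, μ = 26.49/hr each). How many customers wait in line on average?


a = λ/μ = 1.5829; ρ = a/3 = 0.5276
P₀ = 0.191029
Lq = P₀·a^c·ρ / (c!·(1−ρ)²) = 0.191029·3.96578·0.5276/(6·0.22314)
= 0.29855

Final: 0.29855


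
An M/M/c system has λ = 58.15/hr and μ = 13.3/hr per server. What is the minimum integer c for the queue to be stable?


Stability requires cμ > λ ⇔ c > λ/μ.
λ/μ = 58.15/13.3 = 4.3722
Minimum integer c = ⌊4.3722⌋ + 1 = 5
Check: 5·13.3 = 66.50 > 58.15, while 4·13.3 = 53.20 ≤ 58.15

Final: 5 servers


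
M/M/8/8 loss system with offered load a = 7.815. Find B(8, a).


B(c,a) = (a^c/c!) / Σ_{k=0}^{c} a^k/k!
a^8/8! = 345.073283
Σ terms (k=0..8): 1.00000 + 7.81500 + 30.53711 + 79.54918 + 155.41921 + 242.92022 + 316.40359 + 353.24200 + 345.07328 = 1531.959591
B = 345.073283/1531.959591 = 0.225250

Final: 0.225250


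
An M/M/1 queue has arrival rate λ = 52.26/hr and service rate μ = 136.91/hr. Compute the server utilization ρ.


ρ = λ/μ = 52.26/136.91 = 0.3817

Final: 0.3817


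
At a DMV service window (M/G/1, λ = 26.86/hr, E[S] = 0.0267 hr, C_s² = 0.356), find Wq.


ρ = λ·E[S] = 26.86·0.0267 = 0.7172
E[S²] = E[S]²(1+C_s²) = 0.0267²·(1+0.356) = 0.0009667
Wq = λ·E[S²]/(2(1−ρ)) = 26.86·0.0009667/(2·0.2828) = 0.04590 hr

Final: 0.04590 hr


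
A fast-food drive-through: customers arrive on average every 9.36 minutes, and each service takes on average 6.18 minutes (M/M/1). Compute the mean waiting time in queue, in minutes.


λ = 60/9.36 = 6.4103 /hr
μ = 60/6.18 = 9.7087 /hr
ρ = λ/μ = 6.4103/9.7087 = 0.6603
Wq = ρ/(μ−λ) = 0.6603/(9.7087−6.4103) = 0.20017 hr
In minutes: 0.20017·60 = 12.010 min

Final: 12.010 min


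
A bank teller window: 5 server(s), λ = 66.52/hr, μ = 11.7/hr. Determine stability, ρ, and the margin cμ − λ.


Total capacity cμ = 5·11.7 = 58.50/hr
ρ = λ/(cμ) = 66.52/58.50 = 1.1371
Stable ⇔ ρ < 1: NO
Spare capacity = cμ − λ = 58.50 − 66.52 = -8.02/hr

Final: ρ = 1.1371; unstable; margin = -8.02/hr


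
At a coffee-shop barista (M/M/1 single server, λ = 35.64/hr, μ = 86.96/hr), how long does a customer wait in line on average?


ρ = 35.64/86.96 = 0.4098
Wq = ρ/(μ−λ) = 0.4098/(86.96 − 35.64) = 0.4098/51.32 = 0.007986 hr

Final: 0.007986 hr


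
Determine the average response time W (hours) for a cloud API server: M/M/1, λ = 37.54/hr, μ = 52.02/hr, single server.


W = 1/(μ−λ) = 1/(52.02 − 37.54) = 1/14.48 = 0.06906 hr

Final: 0.06906 hr


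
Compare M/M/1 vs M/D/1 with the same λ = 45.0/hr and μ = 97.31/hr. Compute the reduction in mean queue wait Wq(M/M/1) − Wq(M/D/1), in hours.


ρ = 45.0/97.31 = 0.4624
Wq(M/M/1) = ρ/(μ−λ) = 0.4624/52.31 = 0.008840 hr
Wq(M/D/1) = ρ/(2(μ−λ)) = 0.004420 hr
Savings = 0.008840 − 0.004420 = 0.004420 hr

Final: 0.004420 hr


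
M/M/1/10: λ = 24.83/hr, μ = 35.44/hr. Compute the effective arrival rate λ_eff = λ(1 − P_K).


ρ = 0.7006; P_K = (1−ρ)ρ^10/(1−ρ^11) = 0.008706
λ_eff = λ(1 − P_K) = 24.83·(1 − 0.008706) = 24.83·0.991294 = 24.6138 /hr

Final: 24.6138 /hr


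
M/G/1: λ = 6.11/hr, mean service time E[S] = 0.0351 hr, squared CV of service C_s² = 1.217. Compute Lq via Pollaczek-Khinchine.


ρ = λ·E[S] = 6.11·0.0351 = 0.2145
Lq = ρ²(1+C_s²)/(2(1−ρ)) = 0.04599·(1+1.217)/(2·0.7855)
= 0.04599·2.2170/1.5711 = 0.06490

Final: 0.06490


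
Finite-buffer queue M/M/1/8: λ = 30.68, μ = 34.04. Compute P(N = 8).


ρ = λ/μ = 30.68/34.04 = 0.9013
P_K = (1−ρ)ρ^K/(1−ρ^(K+1)) = (0.09871·0.435438)/(1 − 0.392457)
= 0.042981/0.607543 = 0.070746

Final: 0.070746


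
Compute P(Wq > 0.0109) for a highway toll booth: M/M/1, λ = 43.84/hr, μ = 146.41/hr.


ρ = 43.84/146.41 = 0.2994
P(Wq > t) = ρ·e^{−(μ−λ)t} = 0.2994·e^{−1.1180}
= 0.2994·0.326929 = 0.097893

Final: 0.097893


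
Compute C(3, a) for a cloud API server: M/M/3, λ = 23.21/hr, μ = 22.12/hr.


a = λ/μ = 1.0493; ρ = a/3 = 0.3498
P₀ = 0.345319 (from M/M/c formula)
C(c,a) = [a^c/(c!(1−ρ))]·P₀ = [1.15523/(6·0.6502)]·0.345319
= 0.29610·0.345319 = 0.102250

Final: 0.102250


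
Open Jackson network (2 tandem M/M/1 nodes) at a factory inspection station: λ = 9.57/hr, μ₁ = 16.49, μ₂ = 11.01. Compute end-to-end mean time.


Each node sees arrival rate λ = 9.57/hr (tandem ⇒ throughput preserved).
W₁ = 1/(μ₁−λ) = 1/(16.49−9.57) = 0.14451 hr
W₂ = 1/(μ₂−λ) = 1/(11.01−9.57) = 0.69444 hr
W_total = W₁ + W₂ = 0.14451 + 0.69444 = 0.83895 hr

Final: 0.83895 hr


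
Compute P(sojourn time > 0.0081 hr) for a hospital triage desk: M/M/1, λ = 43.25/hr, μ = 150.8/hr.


W ~ Exponential(μ−λ) for M/M/1.
μ − λ = 150.8 − 43.25 = 107.5500
P(W > t) = e^{−(μ−λ)t} = e^{−0.8712} = 0.418468

Final: 0.418468


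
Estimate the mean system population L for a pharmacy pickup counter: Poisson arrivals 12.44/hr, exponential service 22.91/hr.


ρ = λ/μ = 12.44/22.91 = 0.5430
L = ρ/(1−ρ) = 0.5430/(1 − 0.5430) = 0.5430/0.4570 = 1.1882

Final: 1.1882


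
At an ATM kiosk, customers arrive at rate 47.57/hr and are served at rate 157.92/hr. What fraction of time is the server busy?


ρ = λ/μ = 47.57/157.92 = 0.3012

Final: 0.3012


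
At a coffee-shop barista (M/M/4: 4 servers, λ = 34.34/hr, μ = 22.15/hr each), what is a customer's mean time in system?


a = 1.5503; ρ = 0.3876; P₀ = 0.209810
Lq = P₀·a^c·ρ/(c!(1−ρ)²) = 0.05219
Wq = Lq/λ = 0.05219/34.34 = 0.001520 hr
W = Wq + 1/μ = 0.001520 + 0.04515 = 0.04667 hr

Final: 0.04667 hr


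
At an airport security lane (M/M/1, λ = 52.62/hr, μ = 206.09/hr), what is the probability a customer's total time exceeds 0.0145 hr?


W ~ Exponential(μ−λ) for M/M/1.
μ − λ = 206.09 − 52.62 = 153.4700
P(W > t) = e^{−(μ−λ)t} = e^{−2.2253} = 0.108033

Final: 0.108033


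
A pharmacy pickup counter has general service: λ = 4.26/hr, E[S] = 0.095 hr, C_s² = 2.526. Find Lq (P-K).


ρ = λ·E[S] = 4.26·0.095 = 0.4047
Lq = ρ²(1+C_s²)/(2(1−ρ)) = 0.1638·(1+2.526)/(2·0.5953)
= 0.1638·3.5260/1.1906 = 0.48505

Final: 0.48505


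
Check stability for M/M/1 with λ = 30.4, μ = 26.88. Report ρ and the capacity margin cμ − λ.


Total capacity cμ = 1·26.88 = 26.88/hr
ρ = λ/(cμ) = 30.4/26.88 = 1.1310
Stable ⇔ ρ < 1: NO
Spare capacity = cμ − λ = 26.88 − 30.4 = -3.52/hr

Final: ρ = 1.1310; unstable; margin = -3.52/hr


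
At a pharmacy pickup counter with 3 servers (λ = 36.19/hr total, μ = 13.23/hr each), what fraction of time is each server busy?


ρ = λ/(cμ) = 36.19/(3·13.23) = 36.19/39.69 = 0.9118

Final: 0.9118


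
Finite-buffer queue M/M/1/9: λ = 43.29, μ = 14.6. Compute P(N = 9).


ρ = λ/μ = 43.29/14.6 = 2.9651
P_K = (1−ρ)ρ^K/(1−ρ^(K+1)) = (-1.9651·17713.833990)/(1 − 52522.731057)
= -34808.897067/-52521.731057 = 0.662752

Final: 0.662752


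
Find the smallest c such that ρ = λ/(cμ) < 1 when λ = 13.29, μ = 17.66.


Stability requires cμ > λ ⇔ c > λ/μ.
λ/μ = 13.29/17.66 = 0.7525
Minimum integer c = ⌊0.7525⌋ + 1 = 1
Check: 1·17.66 = 17.66 > 13.29, while 0·17.66 = 0.00 ≤ 13.29

Final: 1 servers


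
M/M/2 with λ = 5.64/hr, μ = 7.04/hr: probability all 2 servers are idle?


a = λ/μ = 5.64/7.04 = 0.8011; ρ = a/c = 0.4006
Σ_{k=0}^{1} a^k/k! (terms k=0..1) = 1.00000 + 0.80114 = 1.80114
Tail: a^2/(2!(1−ρ)) = 0.64182/(2·0.5994) = 0.53536
P₀ = 1/(1.80114 + 0.53536) = 1/2.33649 = 0.427992

Final: 0.427992


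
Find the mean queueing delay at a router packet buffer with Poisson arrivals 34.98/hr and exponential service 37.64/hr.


ρ = 34.98/37.64 = 0.9293
Wq = ρ/(μ−λ) = 0.9293/(37.64 − 34.98) = 0.9293/2.66 = 0.3494 hr

Final: 0.3494 hr


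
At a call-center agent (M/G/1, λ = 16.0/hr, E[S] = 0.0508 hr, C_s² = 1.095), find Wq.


ρ = λ·E[S] = 16.0·0.0508 = 0.8128
E[S²] = E[S]²(1+C_s²) = 0.0508²·(1+1.095) = 0.005406
Wq = λ·E[S²]/(2(1−ρ)) = 16.0·0.005406/(2·0.1872) = 0.23104 hr

Final: 0.23104 hr


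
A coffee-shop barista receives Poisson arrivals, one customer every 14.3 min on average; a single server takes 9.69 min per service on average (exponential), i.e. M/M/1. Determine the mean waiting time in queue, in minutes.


λ = 60/14.3 = 4.1958 /hr
μ = 60/9.69 = 6.1920 /hr
ρ = λ/μ = 4.1958/6.1920 = 0.6776
Wq = ρ/(μ−λ) = 0.6776/(6.1920−4.1958) = 0.33947 hr
In minutes: 0.33947·60 = 20.368 min

Final: 20.368 min


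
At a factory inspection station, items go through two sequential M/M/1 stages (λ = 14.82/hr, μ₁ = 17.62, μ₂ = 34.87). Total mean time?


Each node sees arrival rate λ = 14.82/hr (tandem ⇒ throughput preserved).
W₁ = 1/(μ₁−λ) = 1/(17.62−14.82) = 0.35714 hr
W₂ = 1/(μ₂−λ) = 1/(34.87−14.82) = 0.04988 hr
W_total = W₁ + W₂ = 0.35714 + 0.04988 = 0.40702 hr

Final: 0.40702 hr


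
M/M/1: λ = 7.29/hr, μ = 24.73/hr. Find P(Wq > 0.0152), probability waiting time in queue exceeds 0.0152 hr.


ρ = 7.29/24.73 = 0.2948
P(Wq > t) = ρ·e^{−(μ−λ)t} = 0.2948·e^{−0.2651}
= 0.2948·0.767138 = 0.226140

Final: 0.226140


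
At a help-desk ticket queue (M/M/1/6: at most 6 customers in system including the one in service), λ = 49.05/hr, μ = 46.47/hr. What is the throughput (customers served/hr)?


ρ = 1.0555; P_K = (1−ρ)ρ^6/(1−ρ^7) = 0.167020
λ_eff = λ(1 − P_K) = 49.05·(1 − 0.167020) = 49.05·0.832980 = 40.8577 /hr

Final: 40.8577 /hr


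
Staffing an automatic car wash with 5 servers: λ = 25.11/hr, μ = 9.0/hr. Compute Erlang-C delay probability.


a = λ/μ = 2.7900; ρ = a/5 = 0.5580
P₀ = 0.058777 (from M/M/c formula)
C(c,a) = [a^c/(c!(1−ρ))]·P₀ = [169.05227/(120·0.4420)]·0.058777
= 3.18726·0.058777 = 0.187336

Final: 0.187336


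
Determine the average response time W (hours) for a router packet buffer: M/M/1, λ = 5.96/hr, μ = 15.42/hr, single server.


W = 1/(μ−λ) = 1/(15.42 − 5.96) = 1/9.46 = 0.1057 hr

Final: 0.1057 hr


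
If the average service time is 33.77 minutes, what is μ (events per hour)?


μ = 1/(service time) in consistent units.
1 hour = 60 min, so μ = 60/33.77 = 1.7767 per hour

Final: 1.7767 /hr


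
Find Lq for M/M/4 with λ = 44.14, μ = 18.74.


a = λ/μ = 2.3554; ρ = a/4 = 0.5888
P₀ = 0.087517
Lq = P₀·a^c·ρ / (c!·(1−ρ)²) = 0.087517·30.77875·0.5888/(24·0.16905)
= 0.39096

Final: 0.39096


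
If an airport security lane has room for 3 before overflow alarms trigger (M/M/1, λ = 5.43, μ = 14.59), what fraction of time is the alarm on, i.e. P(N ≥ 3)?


ρ = 5.43/14.59 = 0.3722
P(N ≥ n) = ρ^n = 0.3722^3 = 0.051551

Final: 0.051551


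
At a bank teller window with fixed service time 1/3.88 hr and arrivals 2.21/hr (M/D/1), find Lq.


ρ = 2.21/3.88 = 0.5696
M/D/1: Lq = ρ²/(2(1−ρ)) = 0.3244/(2·0.4304) = 0.37688

Final: 0.37688


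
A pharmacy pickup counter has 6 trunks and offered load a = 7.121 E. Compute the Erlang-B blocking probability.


B(c,a) = (a^c/c!) / Σ_{k=0}^{c} a^k/k!
a^6/6! = 181.097902
Σ terms (k=0..6): 1.00000 + 7.12100 + 25.35432 + 60.18271 + 107.14026 + 152.58916 + 181.09790 = 534.485349
B = 181.097902/534.485349 = 0.338827

Final: 0.338827


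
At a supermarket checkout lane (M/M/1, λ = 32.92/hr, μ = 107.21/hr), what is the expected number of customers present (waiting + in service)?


ρ = λ/μ = 32.92/107.21 = 0.3071
L = ρ/(1−ρ) = 0.3071/(1 − 0.3071) = 0.3071/0.6929 = 0.4431

Final: 0.4431


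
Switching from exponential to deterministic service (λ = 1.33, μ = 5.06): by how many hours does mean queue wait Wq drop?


ρ = 1.33/5.06 = 0.2628
Wq(M/M/1) = ρ/(μ−λ) = 0.2628/3.73 = 0.07047 hr
Wq(M/D/1) = ρ/(2(μ−λ)) = 0.03523 hr
Savings = 0.07047 − 0.03523 = 0.03523 hr

Final: 0.03523 hr


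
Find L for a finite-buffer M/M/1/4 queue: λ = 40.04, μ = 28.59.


ρ = 40.04/28.59 = 1.4005
L = ρ[1 − (K+1)ρ^K + Kρ^(K+1)] / [(1−ρ)(1−ρ^(K+1))]
Numerator: 1.4005·(1 − 5·3.846978 + 4·5.387652) = 4.643634
Denominator: (-0.4005)·(-4.387652) = 1.757210
L = 4.643634/1.757210 = 2.6426

Final: 2.6426


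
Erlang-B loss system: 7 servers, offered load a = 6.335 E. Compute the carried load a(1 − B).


B(7,6.335) = 0.206769 (Erlang-B)
Carried load = a(1 − B) = 6.335·(1 − 0.206769) = 6.335·0.793231 = 5.0251 E

Final: 5.0251 Erlangs


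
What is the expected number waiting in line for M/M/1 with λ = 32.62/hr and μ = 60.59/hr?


ρ = 32.62/60.59 = 0.5384
Lq = ρ²/(1−ρ) = 0.2898/0.4616 = 0.6279

Final: 0.6279


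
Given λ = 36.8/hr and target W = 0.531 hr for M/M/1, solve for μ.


W = 1/(μ−λ) ⇒ μ − λ = 1/W = 1/0.531 = 1.8832
μ = λ + 1/W = 36.8 + 1.8832 = 38.6832 per hr

Final: 38.6832 /hr


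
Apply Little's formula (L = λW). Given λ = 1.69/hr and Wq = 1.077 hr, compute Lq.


Lq = λWq = 1.69·1.077 = 1.8201

Final: 1.8201


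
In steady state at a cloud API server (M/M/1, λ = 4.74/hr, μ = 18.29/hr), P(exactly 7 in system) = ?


ρ = 4.74/18.29 = 0.2592
P_n = (1−ρ)·ρ^n = (1 − 0.2592)·0.2592^7 = 0.7408·0.00007851 = 0.00005817

Final: 0.00005817


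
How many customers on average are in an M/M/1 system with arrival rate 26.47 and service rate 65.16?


ρ = λ/μ = 26.47/65.16 = 0.4062
L = ρ/(1−ρ) = 0.4062/(1 − 0.4062) = 0.4062/0.5938 = 0.6842

Final: 0.6842


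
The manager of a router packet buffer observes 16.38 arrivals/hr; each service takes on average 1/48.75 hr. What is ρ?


ρ = λ/μ = 16.38/48.75 = 0.3360

Final: 0.3360


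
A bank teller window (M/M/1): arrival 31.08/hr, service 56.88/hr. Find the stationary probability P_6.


ρ = 31.08/56.88 = 0.5464
P_n = (1−ρ)·ρ^n = (1 − 0.5464)·0.5464^6 = 0.4536·0.026615 = 0.012072

Final: 0.012072


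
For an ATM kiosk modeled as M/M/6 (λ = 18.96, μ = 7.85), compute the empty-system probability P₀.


a = λ/μ = 18.96/7.85 = 2.4153; ρ = a/c = 0.4025
Σ_{k=0}^{5} a^k/k! (terms k=0..5) = 1.00000 + 2.41529 + 2.91680 + 2.34831 + 1.41796 + 0.68496 = 10.78331
Tail: a^6/(6!(1−ρ)) = 198.52356/(720·0.5975) = 0.46150
P₀ = 1/(10.78331 + 0.46150) = 1/11.24482 = 0.088930

Final: 0.088930


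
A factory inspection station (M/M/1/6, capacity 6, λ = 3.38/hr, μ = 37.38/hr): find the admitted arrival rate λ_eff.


ρ = 0.09042; P_K = (1−ρ)ρ^6/(1−ρ^7) = 0.0000004972
λ_eff = λ(1 − P_K) = 3.38·(1 − 0.0000004972) = 3.38·1.000000 = 3.3800 /hr

Final: 3.3800 /hr


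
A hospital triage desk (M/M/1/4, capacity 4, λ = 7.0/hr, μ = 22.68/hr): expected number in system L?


ρ = 7.0/22.68 = 0.3086
L = ρ[1 − (K+1)ρ^K + Kρ^(K+1)] / [(1−ρ)(1−ρ^(K+1))]
Numerator: 0.3086·(1 − 5·0.009074 + 4·0.002801) = 0.298096
Denominator: (0.6914)·(0.997199) = 0.689422
L = 0.298096/0.689422 = 0.4324

Final: 0.4324


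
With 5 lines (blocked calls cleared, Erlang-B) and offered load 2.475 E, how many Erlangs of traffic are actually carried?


B(5,2.475) = 0.067875 (Erlang-B)
Carried load = a(1 − B) = 2.475·(1 − 0.067875) = 2.475·0.932125 = 2.3070 E

Final: 2.3070 Erlangs


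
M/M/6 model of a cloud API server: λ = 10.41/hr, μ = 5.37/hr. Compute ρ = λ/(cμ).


ρ = λ/(cμ) = 10.41/(6·5.37) = 10.41/32.22 = 0.3231

Final: 0.3231


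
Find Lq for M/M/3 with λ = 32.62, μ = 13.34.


a = λ/μ = 2.4453; ρ = a/3 = 0.8151
P₀ = 0.050984
Lq = P₀·a^c·ρ / (c!·(1−ρ)²) = 0.050984·14.62125·0.8151/(6·0.03419)
= 2.96188

Final: 2.96188


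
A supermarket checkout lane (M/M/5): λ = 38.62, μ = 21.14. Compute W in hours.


a = 1.8269; ρ = 0.3654; P₀ = 0.160177
Lq = P₀·a^c·ρ/(c!(1−ρ)²) = 0.02464
Wq = Lq/λ = 0.02464/38.62 = 0.0006380 hr
W = Wq + 1/μ = 0.0006380 + 0.04730 = 0.04794 hr

Final: 0.04794 hr


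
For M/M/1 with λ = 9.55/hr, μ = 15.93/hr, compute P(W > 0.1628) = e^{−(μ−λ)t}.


W ~ Exponential(μ−λ) for M/M/1.
μ − λ = 15.93 − 9.55 = 6.3800
P(W > t) = e^{−(μ−λ)t} = e^{−1.0387} = 0.353927

Final: 0.353927


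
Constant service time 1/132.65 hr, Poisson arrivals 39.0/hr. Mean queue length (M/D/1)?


ρ = 39.0/132.65 = 0.2940
M/D/1: Lq = ρ²/(2(1−ρ)) = 0.08644/(2·0.7060) = 0.06122

Final: 0.06122


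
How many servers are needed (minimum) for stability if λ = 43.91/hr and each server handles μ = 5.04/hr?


Stability requires cμ > λ ⇔ c > λ/μ.
λ/μ = 43.91/5.04 = 8.7123
Minimum integer c = ⌊8.7123⌋ + 1 = 9
Check: 9·5.04 = 45.36 > 43.91, while 8·5.04 = 40.32 ≤ 43.91

Final: 9 servers


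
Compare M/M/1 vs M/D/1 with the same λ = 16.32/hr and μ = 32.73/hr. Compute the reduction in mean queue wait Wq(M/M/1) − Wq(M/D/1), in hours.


ρ = 16.32/32.73 = 0.4986
Wq(M/M/1) = ρ/(μ−λ) = 0.4986/16.41 = 0.03039 hr
Wq(M/D/1) = ρ/(2(μ−λ)) = 0.01519 hr
Savings = 0.03039 − 0.01519 = 0.01519 hr

Final: 0.01519 hr


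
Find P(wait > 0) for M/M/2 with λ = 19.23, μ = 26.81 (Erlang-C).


a = λ/μ = 0.7173; ρ = a/2 = 0.3586
P₀ = 0.472066 (from M/M/c formula)
C(c,a) = [a^c/(c!(1−ρ))]·P₀ = [0.51448/(2·0.6414)]·0.472066
= 0.40108·0.472066 = 0.189336

Final: 0.189336


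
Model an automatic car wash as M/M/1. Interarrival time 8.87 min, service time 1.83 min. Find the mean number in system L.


λ = 60/8.87 = 6.7644 /hr
μ = 60/1.83 = 32.7869 /hr
ρ = λ/μ = 6.7644/32.7869 = 0.2063
L = ρ/(1−ρ) = 0.2063/0.7937 = 0.2599

Final: 0.2599


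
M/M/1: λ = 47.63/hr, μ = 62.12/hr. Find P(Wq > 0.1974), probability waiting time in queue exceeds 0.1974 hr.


ρ = 47.63/62.12 = 0.7667
P(Wq > t) = ρ·e^{−(μ−λ)t} = 0.7667·e^{−2.8603}
= 0.7667·0.057250 = 0.043896

Final: 0.043896


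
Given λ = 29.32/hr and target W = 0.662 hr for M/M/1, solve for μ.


W = 1/(μ−λ) ⇒ μ − λ = 1/W = 1/0.662 = 1.5106
μ = λ + 1/W = 29.32 + 1.5106 = 30.8306 per hr

Final: 30.8306 /hr


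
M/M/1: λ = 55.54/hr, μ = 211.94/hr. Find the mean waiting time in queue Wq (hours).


ρ = 55.54/211.94 = 0.2621
Wq = ρ/(μ−λ) = 0.2621/(211.94 − 55.54) = 0.2621/156.40 = 0.001676 hr

Final: 0.001676 hr


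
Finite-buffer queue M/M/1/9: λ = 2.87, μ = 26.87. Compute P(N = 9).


ρ = λ/μ = 2.87/26.87 = 0.1068
P_K = (1−ρ)ρ^K/(1−ρ^(K+1)) = (0.8932·0.000000001809)/(1 − 1.933e-10)
= 0.000000001616/1.000000 = 0.000000001616

Final: 0.000000001616


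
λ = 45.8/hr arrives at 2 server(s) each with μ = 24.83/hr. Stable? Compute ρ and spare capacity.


Total capacity cμ = 2·24.83 = 49.66/hr
ρ = λ/(cμ) = 45.8/49.66 = 0.9223
Stable ⇔ ρ < 1: YES
Spare capacity = cμ − λ = 49.66 − 45.8 = 3.86/hr

Final: ρ = 0.9223; stable; margin = 3.86/hr


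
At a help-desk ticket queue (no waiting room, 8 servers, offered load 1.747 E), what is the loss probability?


B(c,a) = (a^c/c!) / Σ_{k=0}^{c} a^k/k!
a^8/8! = 0.002152
Σ terms (k=0..8): 1.00000 + 1.74700 + 1.52600 + 0.88864 + 0.38811 + 0.13561 + 0.03948 + 0.009854 + 0.002152 = 5.736861
B = 0.002152/5.736861 = 0.0003751

Final: 0.0003751


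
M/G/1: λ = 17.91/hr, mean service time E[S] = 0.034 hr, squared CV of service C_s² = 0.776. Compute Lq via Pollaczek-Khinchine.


ρ = λ·E[S] = 17.91·0.034 = 0.6089
Lq = ρ²(1+C_s²)/(2(1−ρ)) = 0.3708·(1+0.776)/(2·0.3911)
= 0.3708·1.7760/0.7821 = 0.84201

Final: 0.84201


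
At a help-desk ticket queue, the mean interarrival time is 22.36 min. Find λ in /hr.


λ = 1/(interarrival time) in consistent units.
1 hour = 60 min, so λ = 60/22.36 = 2.6834 per hour

Final: 2.6834 /hr


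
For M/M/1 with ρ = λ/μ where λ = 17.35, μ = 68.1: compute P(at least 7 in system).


ρ = 17.35/68.1 = 0.2548
P(N ≥ n) = ρ^n = 0.2548^7 = 0.00006967

Final: 0.00006967


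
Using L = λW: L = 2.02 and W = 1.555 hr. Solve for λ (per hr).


λ = L/W = 2.02/1.555 = 1.2990 /hr

Final: 1.2990 /hr


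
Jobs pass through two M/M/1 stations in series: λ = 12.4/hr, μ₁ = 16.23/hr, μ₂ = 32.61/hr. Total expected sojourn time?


Each node sees arrival rate λ = 12.4/hr (tandem ⇒ throughput preserved).
W₁ = 1/(μ₁−λ) = 1/(16.23−12.4) = 0.26110 hr
W₂ = 1/(μ₂−λ) = 1/(32.61−12.4) = 0.04948 hr
W_total = W₁ + W₂ = 0.26110 + 0.04948 = 0.31058 hr

Final: 0.31058 hr


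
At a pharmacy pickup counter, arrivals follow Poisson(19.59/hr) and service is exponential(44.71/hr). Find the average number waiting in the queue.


ρ = 19.59/44.71 = 0.4382
Lq = ρ²/(1−ρ) = 0.1920/0.5618 = 0.3417

Final: 0.3417


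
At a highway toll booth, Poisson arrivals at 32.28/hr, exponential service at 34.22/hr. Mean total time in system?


W = 1/(μ−λ) = 1/(34.22 − 32.28) = 1/1.94 = 0.5155 hr

Final: 0.5155 hr


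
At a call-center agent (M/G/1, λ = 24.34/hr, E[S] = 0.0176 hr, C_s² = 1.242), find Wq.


ρ = λ·E[S] = 24.34·0.0176 = 0.4284
E[S²] = E[S]²(1+C_s²) = 0.0176²·(1+1.242) = 0.0006945
Wq = λ·E[S²]/(2(1−ρ)) = 24.34·0.0006945/(2·0.5716) = 0.01479 hr

Final: 0.01479 hr


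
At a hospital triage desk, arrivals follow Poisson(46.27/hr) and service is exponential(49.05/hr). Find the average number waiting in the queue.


ρ = 46.27/49.05 = 0.9433
Lq = ρ²/(1−ρ) = 0.8899/0.05668 = 15.7006

Final: 15.7006


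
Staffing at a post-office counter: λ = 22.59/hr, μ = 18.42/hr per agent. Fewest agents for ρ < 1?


Stability requires cμ > λ ⇔ c > λ/μ.
λ/μ = 22.59/18.42 = 1.2264
Minimum integer c = ⌊1.2264⌋ + 1 = 2
Check: 2·18.42 = 36.84 > 22.59, while 1·18.42 = 18.42 ≤ 22.59

Final: 2 servers


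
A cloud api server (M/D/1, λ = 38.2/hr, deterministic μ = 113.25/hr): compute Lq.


ρ = 38.2/113.25 = 0.3373
M/D/1: Lq = ρ²/(2(1−ρ)) = 0.1138/(2·0.6627) = 0.08584

Final: 0.08584


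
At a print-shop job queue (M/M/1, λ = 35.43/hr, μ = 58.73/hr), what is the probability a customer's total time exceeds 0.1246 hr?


W ~ Exponential(μ−λ) for M/M/1.
μ − λ = 58.73 − 35.43 = 23.3000
P(W > t) = e^{−(μ−λ)t} = e^{−2.9032} = 0.054849

Final: 0.054849


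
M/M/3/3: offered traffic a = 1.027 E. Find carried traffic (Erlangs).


B(3,1.027) = 0.066011 (Erlang-B)
Carried load = a(1 − B) = 1.027·(1 − 0.066011) = 1.027·0.933989 = 0.9592 E

Final: 0.9592 Erlangs


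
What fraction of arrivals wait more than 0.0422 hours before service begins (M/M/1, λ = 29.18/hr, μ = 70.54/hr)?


ρ = 29.18/70.54 = 0.4137
P(Wq > t) = ρ·e^{−(μ−λ)t} = 0.4137·e^{−1.7454}
= 0.4137·0.174577 = 0.072216

Final: 0.072216


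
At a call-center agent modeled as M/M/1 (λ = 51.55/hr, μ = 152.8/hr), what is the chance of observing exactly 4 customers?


ρ = 51.55/152.8 = 0.3374
P_n = (1−ρ)·ρ^n = (1 − 0.3374)·0.3374^4 = 0.6626·0.012955 = 0.008584

Final: 0.008584


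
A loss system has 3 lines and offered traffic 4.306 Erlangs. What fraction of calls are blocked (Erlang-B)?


B(c,a) = (a^c/c!) / Σ_{k=0}^{c} a^k/k!
a^3/3! = 13.306714
Σ terms (k=0..3): 1.00000 + 4.30600 + 9.27082 + 13.30671 = 27.883532
B = 13.306714/27.883532 = 0.477225

Final: 0.477225


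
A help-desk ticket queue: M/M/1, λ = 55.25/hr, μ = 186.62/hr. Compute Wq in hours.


ρ = 55.25/186.62 = 0.2961
Wq = ρ/(μ−λ) = 0.2961/(186.62 − 55.25) = 0.2961/131.37 = 0.002254 hr

Final: 0.002254 hr


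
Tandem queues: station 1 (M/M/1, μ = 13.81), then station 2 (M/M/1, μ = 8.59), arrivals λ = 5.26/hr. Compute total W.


Each node sees arrival rate λ = 5.26/hr (tandem ⇒ throughput preserved).
W₁ = 1/(μ₁−λ) = 1/(13.81−5.26) = 0.11696 hr
W₂ = 1/(μ₂−λ) = 1/(8.59−5.26) = 0.30030 hr
W_total = W₁ + W₂ = 0.11696 + 0.30030 = 0.41726 hr

Final: 0.41726 hr


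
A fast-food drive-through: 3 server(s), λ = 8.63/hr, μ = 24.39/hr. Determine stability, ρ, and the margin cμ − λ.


Total capacity cμ = 3·24.39 = 73.17/hr
ρ = λ/(cμ) = 8.63/73.17 = 0.1179
Stable ⇔ ρ < 1: YES
Spare capacity = cμ − λ = 73.17 − 8.63 = 64.54/hr

Final: ρ = 0.1179; stable; margin = 64.54/hr


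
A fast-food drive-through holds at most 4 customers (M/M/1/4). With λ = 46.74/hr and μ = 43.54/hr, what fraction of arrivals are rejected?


ρ = λ/μ = 46.74/43.54 = 1.0735
P_K = (1−ρ)ρ^K/(1−ρ^(K+1)) = (-0.07350·1.328009)/(1 − 1.425612)
= -0.097603/-0.425612 = 0.229324

Final: 0.229324


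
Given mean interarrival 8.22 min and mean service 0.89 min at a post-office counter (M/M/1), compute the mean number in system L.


λ = 60/8.22 = 7.2993 /hr
μ = 60/0.89 = 67.4157 /hr
ρ = λ/μ = 7.2993/67.4157 = 0.1083
L = ρ/(1−ρ) = 0.1083/0.8917 = 0.1214

Final: 0.1214


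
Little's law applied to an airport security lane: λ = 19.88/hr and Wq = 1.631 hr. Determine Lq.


Lq = λWq = 19.88·1.631 = 32.4243

Final: 32.4243


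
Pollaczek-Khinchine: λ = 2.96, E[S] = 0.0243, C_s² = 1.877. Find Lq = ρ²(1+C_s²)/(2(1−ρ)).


ρ = λ·E[S] = 2.96·0.0243 = 0.07193
Lq = ρ²(1+C_s²)/(2(1−ρ)) = 0.005174·(1+1.877)/(2·0.9281)
= 0.005174·2.8770/1.8561 = 0.008019

Final: 0.008019


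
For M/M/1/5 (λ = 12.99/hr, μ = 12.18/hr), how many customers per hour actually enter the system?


ρ = 1.0665; P_K = (1−ρ)ρ^5/(1−ρ^6) = 0.194595
λ_eff = λ(1 − P_K) = 12.99·(1 − 0.194595) = 12.99·0.805405 = 10.4622 /hr

Final: 10.4622 /hr


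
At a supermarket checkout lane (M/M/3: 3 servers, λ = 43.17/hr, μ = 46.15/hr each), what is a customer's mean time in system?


a = 0.9354; ρ = 0.3118; P₀ = 0.388928
Lq = P₀·a^c·ρ/(c!(1−ρ)²) = 0.03493
Wq = Lq/λ = 0.03493/43.17 = 0.0008092 hr
W = Wq + 1/μ = 0.0008092 + 0.02167 = 0.02248 hr

Final: 0.02248 hr


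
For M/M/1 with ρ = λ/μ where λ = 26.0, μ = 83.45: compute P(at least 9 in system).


ρ = 26.0/83.45 = 0.3116
P(N ≥ n) = ρ^n = 0.3116^9 = 0.00002766

Final: 0.00002766


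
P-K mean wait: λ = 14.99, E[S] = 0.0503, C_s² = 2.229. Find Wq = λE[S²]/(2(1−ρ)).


ρ = λ·E[S] = 14.99·0.0503 = 0.7540
E[S²] = E[S]²(1+C_s²) = 0.0503²·(1+2.229) = 0.008170
Wq = λ·E[S²]/(2(1−ρ)) = 14.99·0.008170/(2·0.2460) = 0.24891 hr

Final: 0.24891 hr


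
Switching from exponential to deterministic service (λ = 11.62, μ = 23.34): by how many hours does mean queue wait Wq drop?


ρ = 11.62/23.34 = 0.4979
Wq(M/M/1) = ρ/(μ−λ) = 0.4979/11.72 = 0.04248 hr
Wq(M/D/1) = ρ/(2(μ−λ)) = 0.02124 hr
Savings = 0.04248 − 0.02124 = 0.02124 hr

Final: 0.02124 hr


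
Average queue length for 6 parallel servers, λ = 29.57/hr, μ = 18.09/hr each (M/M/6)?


a = λ/μ = 1.6346; ρ = a/6 = 0.2724
P₀ = 0.194946
Lq = P₀·a^c·ρ / (c!·(1−ρ)²) = 0.194946·19.07553·0.2724/(720·0.52935)
= 0.002658

Final: 0.002658


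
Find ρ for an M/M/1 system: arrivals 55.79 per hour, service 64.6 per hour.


ρ = λ/μ = 55.79/64.6 = 0.8636

Final: 0.8636


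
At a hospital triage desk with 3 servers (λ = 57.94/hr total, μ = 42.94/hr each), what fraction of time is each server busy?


ρ = λ/(cμ) = 57.94/(3·42.94) = 57.94/128.82 = 0.4498

Final: 0.4498


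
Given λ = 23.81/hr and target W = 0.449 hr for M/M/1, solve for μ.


W = 1/(μ−λ) ⇒ μ − λ = 1/W = 1/0.449 = 2.2272
μ = λ + 1/W = 23.81 + 2.2272 = 26.0372 per hr

Final: 26.0372 /hr


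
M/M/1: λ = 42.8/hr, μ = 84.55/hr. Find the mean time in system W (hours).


W = 1/(μ−λ) = 1/(84.55 − 42.8) = 1/41.75 = 0.02395 hr

Final: 0.02395 hr


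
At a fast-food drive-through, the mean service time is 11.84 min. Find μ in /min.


μ = 1/(service time) in consistent units.
1 minute = 1 min, so μ = 1/11.84 = 0.08446 per minute

Final: 0.08446 /min


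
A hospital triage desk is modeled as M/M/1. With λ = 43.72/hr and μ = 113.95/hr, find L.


ρ = λ/μ = 43.72/113.95 = 0.3837
L = ρ/(1−ρ) = 0.3837/(1 − 0.3837) = 0.3837/0.6163 = 0.6225

Final: 0.6225


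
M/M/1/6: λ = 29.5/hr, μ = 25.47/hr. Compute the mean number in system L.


ρ = 29.5/25.47 = 1.1582
L = ρ[1 − (K+1)ρ^K + Kρ^(K+1)] / [(1−ρ)(1−ρ^(K+1))]
Numerator: 1.1582·(1 − 7·2.414118 + 6·2.796092) = 1.016609
Denominator: (-0.1582)·(-1.796092) = 0.284187
L = 1.016609/0.284187 = 3.5773

Final: 3.5773


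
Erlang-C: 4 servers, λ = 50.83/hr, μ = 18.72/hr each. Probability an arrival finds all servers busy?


a = λ/μ = 2.7153; ρ = a/4 = 0.6788
P₀ = 0.056212 (from M/M/c formula)
C(c,a) = [a^c/(c!(1−ρ))]·P₀ = [54.35720/(24·0.3212)]·0.056212
= 7.05174·0.056212 = 0.396391

Final: 0.396391


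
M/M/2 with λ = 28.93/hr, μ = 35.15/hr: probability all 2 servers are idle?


a = λ/μ = 28.93/35.15 = 0.8230; ρ = a/c = 0.4115
Σ_{k=0}^{1} a^k/k! (terms k=0..1) = 1.00000 + 0.82304 = 1.82304
Tail: a^2/(2!(1−ρ)) = 0.67740/(2·0.5885) = 0.57555
P₀ = 1/(1.82304 + 0.57555) = 1/2.39860 = 0.416910

Final: 0.416910


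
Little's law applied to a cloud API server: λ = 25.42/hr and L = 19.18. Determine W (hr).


W = L/λ = 19.18/25.42 = 0.7545 hr

Final: 0.7545 hr


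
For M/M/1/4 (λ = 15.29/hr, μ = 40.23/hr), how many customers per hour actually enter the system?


ρ = 0.3801; P_K = (1−ρ)ρ^4/(1−ρ^5) = 0.013039
λ_eff = λ(1 − P_K) = 15.29·(1 − 0.013039) = 15.29·0.986961 = 15.0906 /hr

Final: 15.0906 /hr


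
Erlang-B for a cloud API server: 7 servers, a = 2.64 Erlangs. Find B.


B(c,a) = (a^c/c!) / Σ_{k=0}^{c} a^k/k!
a^7/7! = 0.177336
Σ terms (k=0..7): 1.00000 + 2.64000 + 3.48480 + 3.06662 + 2.02397 + 1.06866 + 0.47021 + 0.17734 = 13.931598
B = 0.177336/13.931598 = 0.012729

Final: 0.012729


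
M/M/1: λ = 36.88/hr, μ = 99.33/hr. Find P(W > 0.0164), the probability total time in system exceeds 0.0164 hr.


W ~ Exponential(μ−λ) for M/M/1.
μ − λ = 99.33 − 36.88 = 62.4500
P(W > t) = e^{−(μ−λ)t} = e^{−1.0242} = 0.359091

Final: 0.359091


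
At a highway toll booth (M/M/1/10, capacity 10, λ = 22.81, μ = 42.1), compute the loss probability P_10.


ρ = λ/μ = 22.81/42.1 = 0.5418
P_K = (1−ρ)ρ^K/(1−ρ^(K+1)) = (0.4582·0.002180)/(1 − 0.001181)
= 0.0009988/0.998819 = 0.0010000

Final: 0.0010000


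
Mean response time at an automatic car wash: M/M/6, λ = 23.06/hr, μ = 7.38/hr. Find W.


a = 3.1247; ρ = 0.5208; P₀ = 0.043025
Lq = P₀·a^c·ρ/(c!(1−ρ)²) = 0.12612
Wq = Lq/λ = 0.12612/23.06 = 0.005469 hr
W = Wq + 1/μ = 0.005469 + 0.13550 = 0.14097 hr

Final: 0.14097 hr


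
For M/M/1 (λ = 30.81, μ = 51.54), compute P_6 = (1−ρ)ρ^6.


ρ = 30.81/51.54 = 0.5978
P_n = (1−ρ)·ρ^n = (1 − 0.5978)·0.5978^6 = 0.4022·0.045633 = 0.018354

Final: 0.018354


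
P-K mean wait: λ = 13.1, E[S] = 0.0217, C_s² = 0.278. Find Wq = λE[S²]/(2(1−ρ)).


ρ = λ·E[S] = 13.1·0.0217 = 0.2843
E[S²] = E[S]²(1+C_s²) = 0.0217²·(1+0.278) = 0.0006018
Wq = λ·E[S²]/(2(1−ρ)) = 13.1·0.0006018/(2·0.7157) = 0.005507 hr

Final: 0.005507 hr


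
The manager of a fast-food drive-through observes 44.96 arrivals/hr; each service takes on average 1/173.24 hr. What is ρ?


ρ = λ/μ = 44.96/173.24 = 0.2595

Final: 0.2595


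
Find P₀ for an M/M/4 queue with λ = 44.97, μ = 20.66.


a = λ/μ = 44.97/20.66 = 2.1767; ρ = a/c = 0.5442
Σ_{k=0}^{3} a^k/k! (terms k=0..3) = 1.00000 + 2.17667 + 2.36895 + 1.71880 = 7.26442
Tail: a^4/(4!(1−ρ)) = 22.44762/(24·0.4558) = 2.05189
P₀ = 1/(7.26442 + 2.05189) = 1/9.31631 = 0.107339

Final: 0.107339


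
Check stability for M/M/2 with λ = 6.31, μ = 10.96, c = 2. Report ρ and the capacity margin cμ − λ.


Total capacity cμ = 2·10.96 = 21.92/hr
ρ = λ/(cμ) = 6.31/21.92 = 0.2879
Stable ⇔ ρ < 1: YES
Spare capacity = cμ − λ = 21.92 − 6.31 = 15.61/hr

Final: ρ = 0.2879; stable; margin = 15.61/hr


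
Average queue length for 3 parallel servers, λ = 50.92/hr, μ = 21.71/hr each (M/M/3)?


a = λ/μ = 2.3455; ρ = a/3 = 0.7818
P₀ = 0.062686
Lq = P₀·a^c·ρ / (c!·(1−ρ)²) = 0.062686·12.90285·0.7818/(6·0.04760)
= 2.21404

Final: 2.21404


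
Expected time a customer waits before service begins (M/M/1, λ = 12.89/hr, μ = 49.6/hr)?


ρ = 12.89/49.6 = 0.2599
Wq = ρ/(μ−λ) = 0.2599/(49.6 − 12.89) = 0.2599/36.71 = 0.007079 hr

Final: 0.007079 hr


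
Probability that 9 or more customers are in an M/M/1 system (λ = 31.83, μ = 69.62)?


ρ = 31.83/69.62 = 0.4572
P(N ≥ n) = ρ^n = 0.4572^9 = 0.0008728

Final: 0.0008728


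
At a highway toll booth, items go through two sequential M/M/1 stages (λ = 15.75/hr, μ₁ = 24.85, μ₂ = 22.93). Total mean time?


Each node sees arrival rate λ = 15.75/hr (tandem ⇒ throughput preserved).
W₁ = 1/(μ₁−λ) = 1/(24.85−15.75) = 0.10989 hr
W₂ = 1/(μ₂−λ) = 1/(22.93−15.75) = 0.13928 hr
W_total = W₁ + W₂ = 0.10989 + 0.13928 = 0.24917 hr

Final: 0.24917 hr


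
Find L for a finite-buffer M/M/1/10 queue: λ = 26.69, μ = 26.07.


ρ = 26.69/26.07 = 1.0238
L = ρ[1 − (K+1)ρ^K + Kρ^(K+1)] / [(1−ρ)(1−ρ^(K+1))]
Numerator: 1.0238·(1 − 11·1.264956 + 10·1.295039) = 0.036731
Denominator: (-0.02378)·(-0.295039) = 0.007017
L = 0.036731/0.007017 = 5.2348

Final: 5.2348


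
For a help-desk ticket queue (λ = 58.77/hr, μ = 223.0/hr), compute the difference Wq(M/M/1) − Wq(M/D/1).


ρ = 58.77/223.0 = 0.2635
Wq(M/M/1) = ρ/(μ−λ) = 0.2635/164.23 = 0.001605 hr
Wq(M/D/1) = ρ/(2(μ−λ)) = 0.0008024 hr
Savings = 0.001605 − 0.0008024 = 0.0008024 hr

Final: 0.0008024 hr


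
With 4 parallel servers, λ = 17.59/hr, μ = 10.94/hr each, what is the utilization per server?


ρ = λ/(cμ) = 17.59/(4·10.94) = 17.59/43.76 = 0.4020

Final: 0.4020


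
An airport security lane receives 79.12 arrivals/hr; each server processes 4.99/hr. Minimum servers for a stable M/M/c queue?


Stability requires cμ > λ ⇔ c > λ/μ.
λ/μ = 79.12/4.99 = 15.8557
Minimum integer c = ⌊15.8557⌋ + 1 = 16
Check: 16·4.99 = 79.84 > 79.12, while 15·4.99 = 74.85 ≤ 79.12

Final: 16 servers


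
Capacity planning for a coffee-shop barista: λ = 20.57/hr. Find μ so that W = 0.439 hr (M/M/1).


W = 1/(μ−λ) ⇒ μ − λ = 1/W = 1/0.439 = 2.2779
μ = λ + 1/W = 20.57 + 2.2779 = 22.8479 per hr

Final: 22.8479 /hr


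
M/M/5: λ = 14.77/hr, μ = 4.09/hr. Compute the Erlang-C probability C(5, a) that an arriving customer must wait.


a = λ/μ = 3.6112; ρ = a/5 = 0.7222
P₀ = 0.022475 (from M/M/c formula)
C(c,a) = [a^c/(c!(1−ρ))]·P₀ = [614.16623/(120·0.2778)]·0.022475
= 18.42679·0.022475 = 0.414141

Final: 0.414141


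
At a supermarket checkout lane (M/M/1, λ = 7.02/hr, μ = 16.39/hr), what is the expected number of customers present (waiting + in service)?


ρ = λ/μ = 7.02/16.39 = 0.4283
L = ρ/(1−ρ) = 0.4283/(1 − 0.4283) = 0.4283/0.5717 = 0.7492

Final: 0.7492


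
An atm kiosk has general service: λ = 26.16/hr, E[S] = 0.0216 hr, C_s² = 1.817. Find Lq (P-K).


ρ = λ·E[S] = 26.16·0.0216 = 0.5651
Lq = ρ²(1+C_s²)/(2(1−ρ)) = 0.3193·(1+1.817)/(2·0.4349)
= 0.3193·2.8170/0.8699 = 1.03397

Final: 1.03397


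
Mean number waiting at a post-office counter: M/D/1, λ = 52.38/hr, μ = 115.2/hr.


ρ = 52.38/115.2 = 0.4547
M/D/1: Lq = ρ²/(2(1−ρ)) = 0.2067/(2·0.5453) = 0.18956

Final: 0.18956


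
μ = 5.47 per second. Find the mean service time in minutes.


Mean service time = 1/μ = 1/5.47 second = 0.18282 second
In minutes: 0.18282 × 0.0166667 = 0.003047 min

Final: 0.003047 min


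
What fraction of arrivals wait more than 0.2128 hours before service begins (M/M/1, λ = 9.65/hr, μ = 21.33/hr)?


ρ = 9.65/21.33 = 0.4524
P(Wq > t) = ρ·e^{−(μ−λ)t} = 0.4524·e^{−2.4855}
= 0.4524·0.083284 = 0.037679

Final: 0.037679


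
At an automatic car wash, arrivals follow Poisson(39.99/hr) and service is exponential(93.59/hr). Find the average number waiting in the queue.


ρ = 39.99/93.59 = 0.4273
Lq = ρ²/(1−ρ) = 0.1826/0.5727 = 0.3188

Final: 0.3188


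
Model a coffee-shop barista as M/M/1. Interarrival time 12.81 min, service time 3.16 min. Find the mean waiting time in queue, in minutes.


λ = 60/12.81 = 4.6838 /hr
μ = 60/3.16 = 18.9873 /hr
ρ = λ/μ = 4.6838/18.9873 = 0.2467
Wq = ρ/(μ−λ) = 0.2467/(18.9873−4.6838) = 0.01725 hr
In minutes: 0.01725·60 = 1.035 min

Final: 1.035 min


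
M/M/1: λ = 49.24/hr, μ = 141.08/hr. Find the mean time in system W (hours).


W = 1/(μ−λ) = 1/(141.08 − 49.24) = 1/91.84 = 0.01089 hr

Final: 0.01089 hr


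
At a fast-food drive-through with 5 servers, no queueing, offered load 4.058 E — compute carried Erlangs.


B(5,4.058) = 0.204244 (Erlang-B)
Carried load = a(1 − B) = 4.058·(1 − 0.204244) = 4.058·0.795756 = 3.2292 E

Final: 3.2292 Erlangs


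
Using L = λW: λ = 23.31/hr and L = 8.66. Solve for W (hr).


W = L/λ = 8.66/23.31 = 0.3715 hr

Final: 0.3715 hr


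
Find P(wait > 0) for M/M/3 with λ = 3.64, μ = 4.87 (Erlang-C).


a = λ/μ = 0.7474; ρ = a/3 = 0.2491
P₀ = 0.471821 (from M/M/c formula)
C(c,a) = [a^c/(c!(1−ρ))]·P₀ = [0.41756/(6·0.7509)]·0.471821
= 0.09269·0.471821 = 0.043731

Final: 0.043731


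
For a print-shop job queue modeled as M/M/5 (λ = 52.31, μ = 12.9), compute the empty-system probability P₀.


a = λ/μ = 52.31/12.9 = 4.0550; ρ = a/c = 0.8110
Σ_{k=0}^{4} a^k/k! (terms k=0..4) = 1.00000 + 4.05504 + 8.22167 + 11.11306 + 11.26598 = 35.65575
Tail: a^5/(5!(1−ρ)) = 1096.41520/(120·0.1890) = 48.34480
P₀ = 1/(35.65575 + 48.34480) = 1/84.00055 = 0.011905

Final: 0.011905


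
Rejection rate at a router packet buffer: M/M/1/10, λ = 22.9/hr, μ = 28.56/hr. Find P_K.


ρ = λ/μ = 22.9/28.56 = 0.8018
P_K = (1−ρ)ρ^K/(1−ρ^(K+1)) = (0.1982·0.109843)/(1 − 0.088074)
= 0.021769/0.911926 = 0.023871

Final: 0.023871


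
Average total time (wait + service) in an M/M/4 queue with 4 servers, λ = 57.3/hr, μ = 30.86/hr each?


a = 1.8568; ρ = 0.4642; P₀ = 0.152166
Lq = P₀·a^c·ρ/(c!(1−ρ)²) = 0.12185
Wq = Lq/λ = 0.12185/57.3 = 0.002127 hr
W = Wq + 1/μ = 0.002127 + 0.03240 = 0.03453 hr

Final: 0.03453 hr
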